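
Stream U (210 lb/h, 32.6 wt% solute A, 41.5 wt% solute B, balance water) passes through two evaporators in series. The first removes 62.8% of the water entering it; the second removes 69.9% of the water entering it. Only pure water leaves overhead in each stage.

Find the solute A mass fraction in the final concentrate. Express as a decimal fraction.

0.423

water in feed = 210×0.259 = 54.39 lb/h.
After stage 1: water left = (1−0.628)×54.39 = 20.233; stream total = 175.84 lb/h.
After stage 2: water left = (1−0.699)×20.233 = 6.0902; final concentrate = 161.7 lb/h.
solute A fraction = 68.46/161.7 = 0.423.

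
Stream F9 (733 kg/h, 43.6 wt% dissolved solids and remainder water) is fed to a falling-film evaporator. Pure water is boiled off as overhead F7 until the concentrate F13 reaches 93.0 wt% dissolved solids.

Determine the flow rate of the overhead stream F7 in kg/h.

dissolved solids is conserved: 733×0.436 = 319.59 kg/h all reports to the concentrate.
Concentrate = 319.59/(target fraction) = 343.64 kg/h.
Overhead = 733 − 343.64 = 389.36 kg/h.

389.4 kg/h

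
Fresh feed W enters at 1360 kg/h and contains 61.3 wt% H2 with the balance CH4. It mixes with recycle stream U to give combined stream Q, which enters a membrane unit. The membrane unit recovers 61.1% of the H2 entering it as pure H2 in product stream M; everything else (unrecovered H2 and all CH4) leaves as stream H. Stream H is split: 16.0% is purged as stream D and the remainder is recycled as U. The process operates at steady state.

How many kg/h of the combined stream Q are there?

4528 kg/h

CH4 enters only via W and leaves only via the purge: 1360×0.387 = 0.160×(CH4 in H), and the membrane unit passes all CH4, so CH4 in Q = CH4 in H = 3289.5 kg/h.
H2 in Q: m_A = 1360×0.613 + (1−0.160)·(1−0.611)·m_A, so m_A = 833.68/0.6732 = 1238.3 kg/h.
Q = 1238.3 + 3289.5 = 4527.8 kg/h.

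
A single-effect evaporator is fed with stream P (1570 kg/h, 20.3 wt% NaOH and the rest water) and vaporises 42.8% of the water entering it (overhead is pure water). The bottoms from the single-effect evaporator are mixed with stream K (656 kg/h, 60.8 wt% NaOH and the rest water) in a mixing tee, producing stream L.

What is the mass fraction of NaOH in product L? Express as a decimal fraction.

0.424

Vapour removed = 0.428×0.797×1570 = 535.55 kg/h; concentrate = 1034.4 kg/h.
NaOH reaching the mixer = 318.71 (from concentrate) + 656×0.608 = 717.56 kg/h.
Product flow = 1034.4 + 656 = 1690.4 kg/h; NaOH fraction = 0.424.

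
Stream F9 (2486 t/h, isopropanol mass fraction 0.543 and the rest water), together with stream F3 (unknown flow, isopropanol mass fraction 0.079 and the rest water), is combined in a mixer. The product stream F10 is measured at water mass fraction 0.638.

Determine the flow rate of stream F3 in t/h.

Let F3 be the unknown flow. Total out = 2486 + F3.
water balance: 1136.1 + 0.921·F3 = 0.638·(2486 + F3)
(0.921 − 0.638)·F3 = 0.638×2486 − 1136.1 = 449.97
F3 = 449.97 / 0.283 = 1590 t/h

1590 t/h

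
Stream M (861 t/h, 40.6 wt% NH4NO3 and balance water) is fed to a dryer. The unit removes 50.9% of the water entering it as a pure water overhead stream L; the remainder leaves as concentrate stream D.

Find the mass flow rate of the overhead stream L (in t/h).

water entering = 861×0.594 = 511.43 t/h; overhead removed = 0.509×511.43 = 260.32 t/h.

260.3 t/h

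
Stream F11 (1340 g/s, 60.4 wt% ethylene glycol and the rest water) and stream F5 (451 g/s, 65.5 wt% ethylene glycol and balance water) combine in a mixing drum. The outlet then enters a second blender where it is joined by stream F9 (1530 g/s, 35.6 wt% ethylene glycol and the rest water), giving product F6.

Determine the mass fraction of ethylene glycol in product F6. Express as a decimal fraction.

0.497

Overall, product flow = 3321 g/s.
ethylene glycol in = 1340×0.604 + 451×0.655 + 1530×0.356 = 1649.4 g/s.
ethylene glycol fraction in F6 = 0.497.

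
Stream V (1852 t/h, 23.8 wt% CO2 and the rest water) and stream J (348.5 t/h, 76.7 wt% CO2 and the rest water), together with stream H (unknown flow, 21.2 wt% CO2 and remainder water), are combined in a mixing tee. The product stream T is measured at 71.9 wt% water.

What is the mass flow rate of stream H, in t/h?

Let H be the unknown flow. Total out = 2200.5 + H.
water balance: 1492.4 + 0.788·H = 0.719·(2200.5 + H)
(0.788 − 0.719)·H = 0.719×2200.5 − 1492.4 = 89.735
H = 89.735 / 0.069 = 1300.5 t/h

1301 t/h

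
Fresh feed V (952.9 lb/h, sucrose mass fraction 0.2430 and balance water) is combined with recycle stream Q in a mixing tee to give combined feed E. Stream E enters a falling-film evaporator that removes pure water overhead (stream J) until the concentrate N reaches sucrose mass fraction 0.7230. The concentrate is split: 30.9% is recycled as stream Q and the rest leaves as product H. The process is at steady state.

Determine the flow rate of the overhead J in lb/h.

Overall sucrose balance (none leaves overhead): sucrose in fresh feed = sucrose in product, i.e. 952.9×0.243 = (1−0.309)·N·0.723.
N = 231.55/(0.723×0.691) = 463.49 lb/h.
Recycle Q = 0.309×463.49 = 143.22 lb/h.
Combined feed E = 952.9 + 143.22 = 1096.1 lb/h.
Overhead J = E − N = 1096.1 − 463.49 = 632.63 lb/h.

632.6 lb/h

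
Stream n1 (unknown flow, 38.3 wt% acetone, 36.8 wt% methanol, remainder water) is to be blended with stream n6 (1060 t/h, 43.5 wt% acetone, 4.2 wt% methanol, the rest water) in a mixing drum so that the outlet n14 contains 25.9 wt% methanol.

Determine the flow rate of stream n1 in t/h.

2110 t/h

Let n1 be the unknown flow. Total out = 1060 + n1.
methanol balance: 44.52 + 0.368·n1 = 0.259·(1060 + n1)
(0.368 − 0.259)·n1 = 0.259×1060 − 44.52 = 230.02
n1 = 230.02 / 0.109 = 2110.3 t/h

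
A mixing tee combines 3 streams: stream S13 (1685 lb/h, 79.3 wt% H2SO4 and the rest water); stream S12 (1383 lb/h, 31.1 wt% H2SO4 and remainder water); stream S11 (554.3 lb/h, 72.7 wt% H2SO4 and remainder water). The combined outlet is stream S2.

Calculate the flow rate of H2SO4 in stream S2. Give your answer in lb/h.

H2SO4 out = H2SO4 in = 1685×0.793 + 1383×0.311 + 554.3×0.727 = 2169.3 lb/h.

2169 lb/h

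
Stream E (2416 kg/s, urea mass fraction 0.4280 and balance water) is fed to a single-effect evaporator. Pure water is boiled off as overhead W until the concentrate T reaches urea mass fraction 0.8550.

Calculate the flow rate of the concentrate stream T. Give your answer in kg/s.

urea is conserved: 2416×0.428 = 1034 kg/s all reports to the concentrate.
Concentrate = 1034/(target fraction) = 1209.4 kg/s.

1209 kg/s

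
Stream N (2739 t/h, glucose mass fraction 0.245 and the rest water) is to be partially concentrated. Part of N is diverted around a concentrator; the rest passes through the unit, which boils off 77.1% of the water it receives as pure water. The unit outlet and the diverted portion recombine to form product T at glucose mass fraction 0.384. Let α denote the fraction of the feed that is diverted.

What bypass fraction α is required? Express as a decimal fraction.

All 2739×0.245 = 671.05 t/h of glucose reaches T, so T = 671.05/0.384 = 1747.5 t/h and vapour = 991.46 t/h.
The evaporator receives (1−α)·2739 of feed at 0.755 water and removes 0.771 of that water:
0.771×0.755×(1−α)×2739 = 991.46
(1−α) = 991.46/1594.4 = 0.6218;  α = 0.3782.

0.378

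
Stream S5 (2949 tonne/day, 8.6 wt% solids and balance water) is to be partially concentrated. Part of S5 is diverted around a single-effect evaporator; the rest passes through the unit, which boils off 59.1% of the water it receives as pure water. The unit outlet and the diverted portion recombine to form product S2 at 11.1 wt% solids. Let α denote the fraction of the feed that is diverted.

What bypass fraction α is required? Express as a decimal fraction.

All 2949×0.086 = 253.61 tonne/day of solids reaches S2, so S2 = 253.61/0.111 = 2284.8 tonne/day and vapour = 664.19 tonne/day.
The evaporator receives (1−α)·2949 of feed at 0.914 water and removes 0.591 of that water:
0.591×0.914×(1−α)×2949 = 664.19
(1−α) = 664.19/1593 = 0.4169;  α = 0.5831.

0.583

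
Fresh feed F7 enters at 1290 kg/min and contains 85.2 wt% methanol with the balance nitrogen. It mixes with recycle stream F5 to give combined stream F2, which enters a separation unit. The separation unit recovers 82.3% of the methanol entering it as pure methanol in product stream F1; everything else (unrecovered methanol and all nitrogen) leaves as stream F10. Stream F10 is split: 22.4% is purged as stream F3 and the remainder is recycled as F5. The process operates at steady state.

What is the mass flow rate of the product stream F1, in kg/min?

1049 kg/min

methanol in F2: m_A = 1290×0.852 + (1−0.224)·(1−0.823)·m_A, so m_A = 1099.1/0.8626 = 1274.1 kg/min.
Product F1 = 0.823×1274.1 = 1048.6 kg/min.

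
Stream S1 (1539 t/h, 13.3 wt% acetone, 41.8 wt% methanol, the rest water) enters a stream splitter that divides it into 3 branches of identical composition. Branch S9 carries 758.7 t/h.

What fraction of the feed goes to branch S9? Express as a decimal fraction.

Fraction to S9 = 758.7/1539 = 0.4930.

0.493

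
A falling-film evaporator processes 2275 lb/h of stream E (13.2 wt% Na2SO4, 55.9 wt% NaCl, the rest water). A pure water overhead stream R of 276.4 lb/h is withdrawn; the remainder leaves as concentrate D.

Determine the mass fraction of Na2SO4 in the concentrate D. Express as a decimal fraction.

Na2SO4 is not removed: 2275×0.132 = 300.3 lb/h of Na2SO4 enters D.
Concentrate = 2275 − 276.4 = 1998.6 lb/h.
Mass fraction = 300.3/1998.6 = 0.150.

0.150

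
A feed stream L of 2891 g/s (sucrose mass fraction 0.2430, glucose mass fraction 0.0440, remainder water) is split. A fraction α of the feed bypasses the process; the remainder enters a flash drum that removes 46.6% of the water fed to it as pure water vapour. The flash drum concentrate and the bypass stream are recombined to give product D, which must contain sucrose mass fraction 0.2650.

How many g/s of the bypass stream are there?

All 2891×0.243 = 702.51 g/s of sucrose reaches D, so D = 702.51/0.265 = 2651 g/s and vapour = 240.01 g/s.
The evaporator receives (1−α)·2891 of feed at 0.713 water and removes 0.466 of that water:
0.466×0.713×(1−α)×2891 = 240.01
(1−α) = 240.01/960.56 = 0.2499;  α = 0.7501.
Bypass flow = 0.7501×2891 = 2168.6 g/s.

2169 g/s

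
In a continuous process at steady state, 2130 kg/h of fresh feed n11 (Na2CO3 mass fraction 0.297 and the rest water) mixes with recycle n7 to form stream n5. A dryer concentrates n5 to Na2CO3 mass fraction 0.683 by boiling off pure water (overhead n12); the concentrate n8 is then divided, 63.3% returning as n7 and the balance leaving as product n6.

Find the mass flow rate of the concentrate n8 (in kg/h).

Overall Na2CO3 balance (none leaves overhead): Na2CO3 in fresh feed = Na2CO3 in product, i.e. 2130×0.297 = (1−0.633)·n8·0.683.
n8 = 632.61/(0.683×0.367) = 2523.8 kg/h.

2524 kg/h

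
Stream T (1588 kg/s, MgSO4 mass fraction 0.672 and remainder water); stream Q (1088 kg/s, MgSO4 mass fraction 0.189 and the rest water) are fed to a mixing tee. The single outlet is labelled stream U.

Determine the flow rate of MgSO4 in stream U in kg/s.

MgSO4 out = MgSO4 in = 1588×0.672 + 1088×0.189 = 1272.8 kg/s.

1273 kg/s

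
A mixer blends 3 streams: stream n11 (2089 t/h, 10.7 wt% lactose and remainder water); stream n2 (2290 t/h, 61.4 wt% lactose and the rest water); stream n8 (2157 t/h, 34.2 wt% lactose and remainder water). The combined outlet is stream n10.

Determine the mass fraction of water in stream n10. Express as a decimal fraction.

0.638

Total flow out = 2089 + 2290 + 2157 = 6536 t/h.
water in = 2089×0.893 + 2290×0.386 + 2157×0.658 = 4168.7 t/h.
water mass fraction in n10 = 4168.7/6536 = 0.638.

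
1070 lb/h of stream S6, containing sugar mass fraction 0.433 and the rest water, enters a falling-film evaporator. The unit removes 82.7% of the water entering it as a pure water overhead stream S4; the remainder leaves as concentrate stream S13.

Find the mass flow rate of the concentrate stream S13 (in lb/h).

568.3 lb/h

water entering = 1070×0.567 = 606.69 lb/h; overhead removed = 0.827×606.69 = 501.73 lb/h.
Concentrate = 1070 − 501.73 = 568.27 lb/h.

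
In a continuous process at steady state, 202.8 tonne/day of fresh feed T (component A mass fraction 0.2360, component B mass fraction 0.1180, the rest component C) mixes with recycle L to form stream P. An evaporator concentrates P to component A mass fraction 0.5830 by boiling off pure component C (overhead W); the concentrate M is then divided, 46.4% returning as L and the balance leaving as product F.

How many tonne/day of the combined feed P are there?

273.9 tonne/day

Overall component A balance (none leaves overhead): component A in fresh feed = component A in product, i.e. 202.8×0.236 = (1−0.464)·M·0.583.
M = 47.861/(0.583×0.536) = 153.16 tonne/day.
Recycle L = 0.464×153.16 = 71.066 tonne/day.
Combined feed P = 202.8 + 71.066 = 273.87 tonne/day.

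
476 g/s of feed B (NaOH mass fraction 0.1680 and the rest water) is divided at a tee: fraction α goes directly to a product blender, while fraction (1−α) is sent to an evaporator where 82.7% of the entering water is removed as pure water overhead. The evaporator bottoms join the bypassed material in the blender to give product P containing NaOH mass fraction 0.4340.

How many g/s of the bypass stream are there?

All 476×0.168 = 79.968 g/s of NaOH reaches P, so P = 79.968/0.434 = 184.26 g/s and vapour = 291.74 g/s.
The evaporator receives (1−α)·476 of feed at 0.832 water and removes 0.827 of that water:
0.827×0.832×(1−α)×476 = 291.74
(1−α) = 291.74/327.52 = 0.8908;  α = 0.1092.
Bypass flow = 0.1092×476 = 51.996 g/s.

52 g/s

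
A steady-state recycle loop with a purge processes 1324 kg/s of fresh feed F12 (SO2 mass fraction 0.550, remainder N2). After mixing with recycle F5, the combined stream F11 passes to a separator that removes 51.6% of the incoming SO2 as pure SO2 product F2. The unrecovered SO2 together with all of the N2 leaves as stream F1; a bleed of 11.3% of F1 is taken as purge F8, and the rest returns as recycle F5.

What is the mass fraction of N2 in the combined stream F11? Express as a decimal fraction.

0.805

N2 enters only via F12 and leaves only via the purge: 1324×0.450 = 0.113×(N2 in F1), and the separator passes all N2, so N2 in F11 = N2 in F1 = 5272.6 kg/s.
SO2 in F11: m_A = 1324×0.550 + (1−0.113)·(1−0.516)·m_A, so m_A = 728.2/0.5707 = 1276 kg/s.
F11 = 1276 + 5272.6 = 6548.6 kg/s.
N2 fraction in F11 = 5272.6/6548.6 = 0.805.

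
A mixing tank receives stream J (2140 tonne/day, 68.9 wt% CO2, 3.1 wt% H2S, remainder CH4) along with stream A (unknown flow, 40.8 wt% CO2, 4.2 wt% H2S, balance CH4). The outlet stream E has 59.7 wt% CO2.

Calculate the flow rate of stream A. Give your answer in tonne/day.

1042 tonne/day

Let A be the unknown flow. Total out = 2140 + A.
CO2 balance: 1474.5 + 0.408·A = 0.597·(2140 + A)
(0.408 − 0.597)·A = 0.597×2140 − 1474.5 = -196.88
A = -196.88 / -0.189 = 1041.7 tonne/day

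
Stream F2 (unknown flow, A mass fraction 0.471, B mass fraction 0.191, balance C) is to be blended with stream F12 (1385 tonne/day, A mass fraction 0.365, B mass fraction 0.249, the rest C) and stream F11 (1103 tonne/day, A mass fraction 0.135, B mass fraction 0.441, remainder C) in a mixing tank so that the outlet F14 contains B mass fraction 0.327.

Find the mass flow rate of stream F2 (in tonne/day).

130.2 tonne/day

Let F2 be the unknown flow. Total out = 2488 + F2.
B balance: 831.29 + 0.191·F2 = 0.327·(2488 + F2)
(0.191 − 0.327)·F2 = 0.327×2488 − 831.29 = -17.712
F2 = -17.712 / -0.136 = 130.24 tonne/day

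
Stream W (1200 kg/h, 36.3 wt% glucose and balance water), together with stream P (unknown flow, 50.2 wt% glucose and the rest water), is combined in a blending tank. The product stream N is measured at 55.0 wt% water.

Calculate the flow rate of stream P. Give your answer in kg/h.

2008 kg/h

Let P be the unknown flow. Total out = 1200 + P.
water balance: 764.4 + 0.498·P = 0.550·(1200 + P)
(0.498 − 0.550)·P = 0.550×1200 − 764.4 = -104.4
P = -104.4 / -0.052 = 2007.7 kg/h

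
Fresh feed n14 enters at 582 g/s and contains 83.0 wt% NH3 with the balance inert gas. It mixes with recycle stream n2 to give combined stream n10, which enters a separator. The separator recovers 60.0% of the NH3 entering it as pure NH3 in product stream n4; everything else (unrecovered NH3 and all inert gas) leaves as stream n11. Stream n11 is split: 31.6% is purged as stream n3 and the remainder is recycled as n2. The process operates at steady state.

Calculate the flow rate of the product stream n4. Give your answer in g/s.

399 g/s

NH3 in n10: m_A = 582×0.830 + (1−0.316)·(1−0.600)·m_A, so m_A = 483.06/0.7264 = 665.01 g/s.
Product n4 = 0.600×665.01 = 399 g/s.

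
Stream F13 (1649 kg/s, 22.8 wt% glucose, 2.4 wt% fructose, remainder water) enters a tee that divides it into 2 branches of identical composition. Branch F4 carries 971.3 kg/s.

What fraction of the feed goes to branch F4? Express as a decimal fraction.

0.589

Fraction to F4 = 971.3/1649 = 0.5890.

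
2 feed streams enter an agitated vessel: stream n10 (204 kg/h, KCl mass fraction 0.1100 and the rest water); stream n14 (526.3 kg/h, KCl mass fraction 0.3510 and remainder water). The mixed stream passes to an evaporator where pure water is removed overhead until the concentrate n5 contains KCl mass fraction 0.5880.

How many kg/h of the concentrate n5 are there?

KCl entering = 204×0.110 + 526.3×0.351 = 207.17 kg/h.
All KCl reports to n5, so n5 = 207.17/0.588 = 352.33 kg/h.

352.3 kg/h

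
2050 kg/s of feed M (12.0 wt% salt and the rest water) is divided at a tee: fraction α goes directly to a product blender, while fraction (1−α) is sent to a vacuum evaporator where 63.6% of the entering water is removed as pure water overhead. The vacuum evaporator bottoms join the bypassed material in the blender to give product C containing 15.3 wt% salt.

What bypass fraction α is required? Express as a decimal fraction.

All 2050×0.120 = 246 kg/s of salt reaches C, so C = 246/0.153 = 1607.8 kg/s and vapour = 442.16 kg/s.
The evaporator receives (1−α)·2050 of feed at 0.880 water and removes 0.636 of that water:
0.636×0.880×(1−α)×2050 = 442.16
(1−α) = 442.16/1147.3 = 0.3854;  α = 0.6146.

0.615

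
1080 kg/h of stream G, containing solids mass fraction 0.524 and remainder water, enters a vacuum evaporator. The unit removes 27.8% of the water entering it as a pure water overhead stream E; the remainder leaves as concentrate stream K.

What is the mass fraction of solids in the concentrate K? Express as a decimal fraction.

0.604

solids is not removed: 1080×0.524 = 565.92 kg/h of solids enters K.
water entering = 1080×0.476 = 514.08 kg/h; overhead removed = 0.278×514.08 = 142.91 kg/h.
Concentrate = 1080 − 142.91 = 937.09 kg/h.
Mass fraction = 565.92/937.09 = 0.604.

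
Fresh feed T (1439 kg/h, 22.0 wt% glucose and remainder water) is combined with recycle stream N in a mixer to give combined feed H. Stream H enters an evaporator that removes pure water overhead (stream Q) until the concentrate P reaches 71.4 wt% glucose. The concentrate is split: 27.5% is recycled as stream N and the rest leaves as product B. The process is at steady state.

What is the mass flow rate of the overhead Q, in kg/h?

995.6 kg/h

Overall glucose balance (none leaves overhead): glucose in fresh feed = glucose in product, i.e. 1439×0.220 = (1−0.275)·P·0.714.
P = 316.58/(0.714×0.725) = 611.57 kg/h.
Recycle N = 0.275×611.57 = 168.18 kg/h.
Combined feed H = 1439 + 168.18 = 1607.2 kg/h.
Overhead Q = H − P = 1607.2 − 611.57 = 995.61 kg/h.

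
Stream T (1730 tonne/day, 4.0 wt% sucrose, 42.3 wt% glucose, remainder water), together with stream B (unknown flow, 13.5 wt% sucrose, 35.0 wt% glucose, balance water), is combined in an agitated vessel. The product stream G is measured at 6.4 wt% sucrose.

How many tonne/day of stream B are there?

584.8 tonne/day

Let B be the unknown flow. Total out = 1730 + B.
sucrose balance: 69.2 + 0.135·B = 0.064·(1730 + B)
(0.135 − 0.064)·B = 0.064×1730 − 69.2 = 41.52
B = 41.52 / 0.071 = 584.79 tonne/day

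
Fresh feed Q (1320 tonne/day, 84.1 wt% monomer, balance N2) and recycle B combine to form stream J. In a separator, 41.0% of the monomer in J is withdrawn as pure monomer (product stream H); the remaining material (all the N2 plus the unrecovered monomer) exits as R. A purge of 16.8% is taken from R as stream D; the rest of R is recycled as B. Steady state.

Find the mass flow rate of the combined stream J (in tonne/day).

3430 tonne/day

N2 enters only via Q and leaves only via the purge: 1320×0.159 = 0.168×(N2 in R), and the separator passes all N2, so N2 in J = N2 in R = 1249.3 tonne/day.
monomer in J: m_A = 1320×0.841 + (1−0.168)·(1−0.410)·m_A, so m_A = 1110.1/0.5091 = 2180.5 tonne/day.
J = 2180.5 + 1249.3 = 3429.8 tonne/day.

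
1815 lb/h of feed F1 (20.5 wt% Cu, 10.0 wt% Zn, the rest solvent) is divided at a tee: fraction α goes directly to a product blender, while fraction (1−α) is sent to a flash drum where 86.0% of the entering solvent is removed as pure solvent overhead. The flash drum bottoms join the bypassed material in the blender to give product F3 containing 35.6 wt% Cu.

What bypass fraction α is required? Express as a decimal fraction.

All 1815×0.205 = 372.07 lb/h of Cu reaches F3, so F3 = 372.07/0.356 = 1045.2 lb/h and vapour = 769.85 lb/h.
The evaporator receives (1−α)·1815 of feed at 0.695 solvent and removes 0.860 of that solvent:
0.860×0.695×(1−α)×1815 = 769.85
(1−α) = 769.85/1084.8 = 0.7096;  α = 0.2904.

0.290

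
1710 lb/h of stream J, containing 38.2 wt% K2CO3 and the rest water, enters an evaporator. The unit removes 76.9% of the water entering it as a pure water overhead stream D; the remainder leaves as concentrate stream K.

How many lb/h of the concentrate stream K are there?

water entering = 1710×0.618 = 1056.8 lb/h; overhead removed = 0.769×1056.8 = 812.66 lb/h.
Concentrate = 1710 − 812.66 = 897.34 lb/h.

897.3 lb/h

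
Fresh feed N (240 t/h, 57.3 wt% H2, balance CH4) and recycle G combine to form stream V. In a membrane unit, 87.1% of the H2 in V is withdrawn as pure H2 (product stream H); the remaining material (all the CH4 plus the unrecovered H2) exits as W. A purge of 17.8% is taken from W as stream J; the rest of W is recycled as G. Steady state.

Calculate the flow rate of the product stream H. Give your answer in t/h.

H2 in V: m_A = 240×0.573 + (1−0.178)·(1−0.871)·m_A, so m_A = 137.52/0.8940 = 153.83 t/h.
Product H = 0.871×153.83 = 133.99 t/h.

134 t/h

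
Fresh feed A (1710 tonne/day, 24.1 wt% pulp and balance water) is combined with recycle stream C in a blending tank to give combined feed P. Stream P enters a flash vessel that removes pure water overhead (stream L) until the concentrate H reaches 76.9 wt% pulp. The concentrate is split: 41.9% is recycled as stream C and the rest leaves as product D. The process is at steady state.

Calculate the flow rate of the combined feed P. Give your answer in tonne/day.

Overall pulp balance (none leaves overhead): pulp in fresh feed = pulp in product, i.e. 1710×0.241 = (1−0.419)·H·0.769.
H = 412.11/(0.769×0.581) = 922.38 tonne/day.
Recycle C = 0.419×922.38 = 386.48 tonne/day.
Combined feed P = 1710 + 386.48 = 2096.5 tonne/day.

2096 tonne/day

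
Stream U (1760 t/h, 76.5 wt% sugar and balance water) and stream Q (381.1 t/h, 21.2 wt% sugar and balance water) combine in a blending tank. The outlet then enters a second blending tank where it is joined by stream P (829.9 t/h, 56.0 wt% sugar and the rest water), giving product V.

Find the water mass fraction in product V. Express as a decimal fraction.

0.3632

Overall, product flow = 2971 t/h.
water in = 1760×0.235 + 381.1×0.788 + 829.9×0.440 = 1079.1 t/h.
water fraction in V = 0.3632.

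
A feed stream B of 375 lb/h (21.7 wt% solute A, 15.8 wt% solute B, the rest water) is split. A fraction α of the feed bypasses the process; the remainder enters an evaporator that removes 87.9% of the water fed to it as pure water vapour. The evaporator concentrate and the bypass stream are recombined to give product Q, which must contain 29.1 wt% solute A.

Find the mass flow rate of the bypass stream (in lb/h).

All 375×0.217 = 81.375 lb/h of solute A reaches Q, so Q = 81.375/0.291 = 279.64 lb/h and vapour = 95.361 lb/h.
The evaporator receives (1−α)·375 of feed at 0.625 water and removes 0.879 of that water:
0.879×0.625×(1−α)×375 = 95.361
(1−α) = 95.361/206.02 = 0.4629;  α = 0.5371.
Bypass flow = 0.5371×375 = 201.42 lb/h.

201.4 lb/h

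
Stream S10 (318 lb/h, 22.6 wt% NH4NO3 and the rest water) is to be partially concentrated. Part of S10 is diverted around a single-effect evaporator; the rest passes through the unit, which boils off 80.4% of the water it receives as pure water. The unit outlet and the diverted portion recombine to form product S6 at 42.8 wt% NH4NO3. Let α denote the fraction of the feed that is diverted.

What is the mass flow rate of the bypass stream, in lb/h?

All 318×0.226 = 71.868 lb/h of NH4NO3 reaches S6, so S6 = 71.868/0.428 = 167.92 lb/h and vapour = 150.08 lb/h.
The evaporator receives (1−α)·318 of feed at 0.774 water and removes 0.804 of that water:
0.804×0.774×(1−α)×318 = 150.08
(1−α) = 150.08/197.89 = 0.7584;  α = 0.2416.
Bypass flow = 0.2416×318 = 76.822 lb/h.

76.82 lb/h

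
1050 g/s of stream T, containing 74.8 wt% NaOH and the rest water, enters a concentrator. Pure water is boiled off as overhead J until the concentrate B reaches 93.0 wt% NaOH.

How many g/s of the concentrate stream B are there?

NaOH is conserved: 1050×0.748 = 785.4 g/s all reports to the concentrate.
Concentrate = 785.4/(target fraction) = 844.52 g/s.

844.5 g/s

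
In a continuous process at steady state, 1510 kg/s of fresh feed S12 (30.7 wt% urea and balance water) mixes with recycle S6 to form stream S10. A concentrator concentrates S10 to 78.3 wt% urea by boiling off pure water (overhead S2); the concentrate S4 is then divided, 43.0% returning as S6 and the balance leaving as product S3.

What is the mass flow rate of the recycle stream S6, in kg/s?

446.6 kg/s

Overall urea balance (none leaves overhead): urea in fresh feed = urea in product, i.e. 1510×0.307 = (1−0.430)·S4·0.783.
S4 = 463.57/(0.783×0.570) = 1038.7 kg/s.
Recycle S6 = 0.430×1038.7 = 446.63 kg/s.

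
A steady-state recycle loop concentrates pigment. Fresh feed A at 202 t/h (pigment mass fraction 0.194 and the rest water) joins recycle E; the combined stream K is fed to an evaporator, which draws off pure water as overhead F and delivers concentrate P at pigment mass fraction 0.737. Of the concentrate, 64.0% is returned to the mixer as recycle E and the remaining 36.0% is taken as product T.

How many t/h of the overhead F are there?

Overall pigment balance (none leaves overhead): pigment in fresh feed = pigment in product, i.e. 202×0.194 = (1−0.640)·P·0.737.
P = 39.188/(0.737×0.360) = 147.7 t/h.
Recycle E = 0.640×147.7 = 94.529 t/h.
Combined feed K = 202 + 94.529 = 296.53 t/h.
Overhead F = K − P = 296.53 − 147.7 = 148.83 t/h.

148.8 t/h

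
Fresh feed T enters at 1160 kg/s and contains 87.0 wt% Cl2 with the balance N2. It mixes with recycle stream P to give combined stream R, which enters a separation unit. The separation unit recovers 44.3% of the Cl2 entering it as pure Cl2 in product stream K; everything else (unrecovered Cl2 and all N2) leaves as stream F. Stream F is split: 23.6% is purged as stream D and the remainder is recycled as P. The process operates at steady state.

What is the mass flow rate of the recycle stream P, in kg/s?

1236 kg/s

N2 enters only via T and leaves only via the purge: 1160×0.130 = 0.236×(N2 in F), and the separation unit passes all N2, so N2 in R = N2 in F = 638.98 kg/s.
Cl2 in R: m_A = 1160×0.870 + (1−0.236)·(1−0.443)·m_A, so m_A = 1009.2/0.5745 = 1756.8 kg/s.
F = (1−0.443)×1756.8 + 638.98 = 1617.5 kg/s.
Recycle P = (1−0.236)×1617.5 = 1235.8 kg/s.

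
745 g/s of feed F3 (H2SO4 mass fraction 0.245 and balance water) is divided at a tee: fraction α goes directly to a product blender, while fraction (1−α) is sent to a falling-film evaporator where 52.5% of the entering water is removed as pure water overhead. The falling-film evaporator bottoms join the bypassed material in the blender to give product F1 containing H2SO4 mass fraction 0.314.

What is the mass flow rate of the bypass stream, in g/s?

All 745×0.245 = 182.53 g/s of H2SO4 reaches F1, so F1 = 182.53/0.314 = 581.29 g/s and vapour = 163.71 g/s.
The evaporator receives (1−α)·745 of feed at 0.755 water and removes 0.525 of that water:
0.525×0.755×(1−α)×745 = 163.71
(1−α) = 163.71/295.3 = 0.5544;  α = 0.4456.
Bypass flow = 0.4456×745 = 331.98 g/s.

332 g/s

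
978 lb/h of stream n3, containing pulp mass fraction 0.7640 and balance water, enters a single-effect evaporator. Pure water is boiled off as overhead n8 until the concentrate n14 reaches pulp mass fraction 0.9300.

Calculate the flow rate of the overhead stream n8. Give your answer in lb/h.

174.6 lb/h

pulp is conserved: 978×0.764 = 747.19 lb/h all reports to the concentrate.
Concentrate = 747.19/(target fraction) = 803.43 lb/h.
Overhead = 978 − 803.43 = 174.57 lb/h.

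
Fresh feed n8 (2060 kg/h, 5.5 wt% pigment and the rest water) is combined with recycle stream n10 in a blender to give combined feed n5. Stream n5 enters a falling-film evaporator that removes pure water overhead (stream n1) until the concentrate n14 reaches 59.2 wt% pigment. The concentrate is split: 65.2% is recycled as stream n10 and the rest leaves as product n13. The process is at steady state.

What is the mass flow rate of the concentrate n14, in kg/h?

550 kg/h

Overall pigment balance (none leaves overhead): pigment in fresh feed = pigment in product, i.e. 2060×0.055 = (1−0.652)·n14·0.592.
n14 = 113.3/(0.592×0.348) = 549.96 kg/h.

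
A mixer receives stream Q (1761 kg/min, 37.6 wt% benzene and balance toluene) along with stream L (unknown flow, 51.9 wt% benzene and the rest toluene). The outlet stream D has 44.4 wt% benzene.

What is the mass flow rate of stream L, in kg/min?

1597 kg/min

Let L be the unknown flow. Total out = 1761 + L.
benzene balance: 662.14 + 0.519·L = 0.444·(1761 + L)
(0.519 − 0.444)·L = 0.444×1761 − 662.14 = 119.75
L = 119.75 / 0.075 = 1596.6 kg/min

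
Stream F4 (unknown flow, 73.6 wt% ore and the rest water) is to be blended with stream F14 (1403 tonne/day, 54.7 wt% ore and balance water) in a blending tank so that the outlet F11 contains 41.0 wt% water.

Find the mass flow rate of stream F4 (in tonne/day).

Let F4 be the unknown flow. Total out = 1403 + F4.
water balance: 635.56 + 0.264·F4 = 0.410·(1403 + F4)
(0.264 − 0.410)·F4 = 0.410×1403 − 635.56 = -60.329
F4 = -60.329 / -0.146 = 413.21 tonne/day

413.2 tonne/day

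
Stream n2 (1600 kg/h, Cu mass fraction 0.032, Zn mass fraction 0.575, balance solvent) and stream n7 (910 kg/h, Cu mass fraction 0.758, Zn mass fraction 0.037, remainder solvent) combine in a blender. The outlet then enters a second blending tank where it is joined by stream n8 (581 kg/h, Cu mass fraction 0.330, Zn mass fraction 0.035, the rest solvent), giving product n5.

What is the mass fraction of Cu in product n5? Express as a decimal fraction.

0.302

Overall, product flow = 3091 kg/h.
Cu in = 1600×0.032 + 910×0.758 + 581×0.330 = 932.71 kg/h.
Cu fraction in n5 = 0.302.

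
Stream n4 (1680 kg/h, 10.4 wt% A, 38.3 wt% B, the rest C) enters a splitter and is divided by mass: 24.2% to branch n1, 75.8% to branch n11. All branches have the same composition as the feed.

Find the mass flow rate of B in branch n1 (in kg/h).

Branch n1 total = 0.242×1680 = 406.56 kg/h.
B in n1 = 0.383×406.56 = 155.71 kg/h.

155.7 kg/h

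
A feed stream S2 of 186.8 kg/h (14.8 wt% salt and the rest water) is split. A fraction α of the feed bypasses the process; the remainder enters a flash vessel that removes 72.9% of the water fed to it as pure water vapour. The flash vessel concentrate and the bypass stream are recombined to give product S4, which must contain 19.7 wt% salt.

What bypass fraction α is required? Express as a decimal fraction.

0.600

All 186.8×0.148 = 27.646 kg/h of salt reaches S4, so S4 = 27.646/0.197 = 140.34 kg/h and vapour = 46.463 kg/h.
The evaporator receives (1−α)·186.8 of feed at 0.852 water and removes 0.729 of that water:
0.729×0.852×(1−α)×186.8 = 46.463
(1−α) = 46.463/116.02 = 0.4005;  α = 0.5995.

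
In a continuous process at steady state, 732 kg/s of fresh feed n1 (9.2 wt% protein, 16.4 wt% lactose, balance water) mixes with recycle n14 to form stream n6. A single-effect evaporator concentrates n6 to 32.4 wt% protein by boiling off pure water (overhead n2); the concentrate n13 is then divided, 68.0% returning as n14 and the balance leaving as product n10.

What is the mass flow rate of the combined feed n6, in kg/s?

Overall protein balance (none leaves overhead): protein in fresh feed = protein in product, i.e. 732×0.092 = (1−0.680)·n13·0.324.
n13 = 67.344/(0.324×0.320) = 649.54 kg/s.
Recycle n14 = 0.680×649.54 = 441.69 kg/s.
Combined feed n6 = 732 + 441.69 = 1173.7 kg/s.

1174 kg/s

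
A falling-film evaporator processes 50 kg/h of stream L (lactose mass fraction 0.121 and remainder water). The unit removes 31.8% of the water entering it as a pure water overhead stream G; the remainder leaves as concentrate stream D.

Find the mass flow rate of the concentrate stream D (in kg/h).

water entering = 50×0.879 = 43.95 kg/h; overhead removed = 0.318×43.95 = 13.976 kg/h.
Concentrate = 50 − 13.976 = 36.024 kg/h.

36.02 kg/h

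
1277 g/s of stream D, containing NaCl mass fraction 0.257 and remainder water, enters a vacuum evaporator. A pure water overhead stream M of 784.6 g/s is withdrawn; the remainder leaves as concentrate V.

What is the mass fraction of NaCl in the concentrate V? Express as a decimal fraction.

NaCl is not removed: 1277×0.257 = 328.19 g/s of NaCl enters V.
Concentrate = 1277 − 784.6 = 492.4 g/s.
Mass fraction = 328.19/492.4 = 0.667.

0.667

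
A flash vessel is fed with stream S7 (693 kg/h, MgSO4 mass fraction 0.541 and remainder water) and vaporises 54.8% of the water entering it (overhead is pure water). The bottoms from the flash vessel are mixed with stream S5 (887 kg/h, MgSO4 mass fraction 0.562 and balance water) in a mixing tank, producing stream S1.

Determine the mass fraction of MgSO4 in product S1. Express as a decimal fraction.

Vapour removed = 0.548×0.459×693 = 174.31 kg/h; concentrate = 518.69 kg/h.
MgSO4 reaching the mixer = 374.91 (from concentrate) + 887×0.562 = 873.41 kg/h.
Product flow = 518.69 + 887 = 1405.7 kg/h; MgSO4 fraction = 0.621.

0.621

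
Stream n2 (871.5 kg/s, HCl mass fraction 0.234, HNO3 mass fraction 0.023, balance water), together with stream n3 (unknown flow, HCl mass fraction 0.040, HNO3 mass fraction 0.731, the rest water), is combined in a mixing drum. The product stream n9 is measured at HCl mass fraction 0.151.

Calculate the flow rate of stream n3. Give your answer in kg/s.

651.7 kg/s

Let n3 be the unknown flow. Total out = 871.5 + n3.
HCl balance: 203.93 + 0.040·n3 = 0.151·(871.5 + n3)
(0.040 − 0.151)·n3 = 0.151×871.5 − 203.93 = -72.335
n3 = -72.335 / -0.111 = 651.66 kg/s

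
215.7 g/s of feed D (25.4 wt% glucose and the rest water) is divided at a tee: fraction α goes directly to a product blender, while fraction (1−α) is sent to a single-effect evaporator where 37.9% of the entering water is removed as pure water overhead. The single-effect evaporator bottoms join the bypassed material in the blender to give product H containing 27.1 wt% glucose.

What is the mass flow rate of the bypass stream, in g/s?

All 215.7×0.254 = 54.788 g/s of glucose reaches H, so H = 54.788/0.271 = 202.17 g/s and vapour = 13.531 g/s.
The evaporator receives (1−α)·215.7 of feed at 0.746 water and removes 0.379 of that water:
0.379×0.746×(1−α)×215.7 = 13.531
(1−α) = 13.531/60.986 = 0.2219;  α = 0.7781.
Bypass flow = 0.7781×215.7 = 167.84 g/s.

167.8 g/s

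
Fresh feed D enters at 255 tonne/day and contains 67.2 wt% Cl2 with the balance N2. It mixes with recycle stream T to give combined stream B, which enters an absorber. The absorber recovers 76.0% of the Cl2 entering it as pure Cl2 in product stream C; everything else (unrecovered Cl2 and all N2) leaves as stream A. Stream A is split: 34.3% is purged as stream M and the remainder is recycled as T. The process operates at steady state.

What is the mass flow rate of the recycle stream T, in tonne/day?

N2 enters only via D and leaves only via the purge: 255×0.328 = 0.343×(N2 in A), and the absorber passes all N2, so N2 in B = N2 in A = 243.85 tonne/day.
Cl2 in B: m_A = 255×0.672 + (1−0.343)·(1−0.760)·m_A, so m_A = 171.36/0.8423 = 203.44 tonne/day.
A = (1−0.760)×203.44 + 243.85 = 292.67 tonne/day.
Recycle T = (1−0.343)×292.67 = 192.29 tonne/day.

192.3 tonne/day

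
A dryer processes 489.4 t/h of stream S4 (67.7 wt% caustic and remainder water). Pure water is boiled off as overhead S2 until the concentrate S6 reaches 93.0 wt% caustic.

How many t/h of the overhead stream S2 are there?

caustic is conserved: 489.4×0.677 = 331.32 t/h all reports to the concentrate.
Concentrate = 331.32/(target fraction) = 356.26 t/h.
Overhead = 489.4 − 356.26 = 133.14 t/h.

133.1 t/h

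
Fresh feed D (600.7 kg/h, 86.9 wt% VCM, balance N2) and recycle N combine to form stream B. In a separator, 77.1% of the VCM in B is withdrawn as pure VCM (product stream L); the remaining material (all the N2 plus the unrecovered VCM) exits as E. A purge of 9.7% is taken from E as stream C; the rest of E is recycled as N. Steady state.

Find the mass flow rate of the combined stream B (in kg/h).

1469 kg/h

N2 enters only via D and leaves only via the purge: 600.7×0.131 = 0.097×(N2 in E), and the separator passes all N2, so N2 in B = N2 in E = 811.25 kg/h.
VCM in B: m_A = 600.7×0.869 + (1−0.097)·(1−0.771)·m_A, so m_A = 522.01/0.7932 = 658.09 kg/h.
B = 658.09 + 811.25 = 1469.3 kg/h.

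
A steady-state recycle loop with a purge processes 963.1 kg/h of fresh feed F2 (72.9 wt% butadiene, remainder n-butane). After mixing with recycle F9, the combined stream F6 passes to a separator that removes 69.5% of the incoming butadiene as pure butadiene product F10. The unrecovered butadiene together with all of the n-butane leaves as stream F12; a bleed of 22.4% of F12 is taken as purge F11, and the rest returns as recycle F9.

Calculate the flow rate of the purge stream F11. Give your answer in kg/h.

323.8 kg/h

n-butane enters only via F2 and leaves only via the purge: 963.1×0.271 = 0.224×(n-butane in F12), and the separator passes all n-butane, so n-butane in F6 = n-butane in F12 = 1165.2 kg/h.
butadiene in F6: m_A = 963.1×0.729 + (1−0.224)·(1−0.695)·m_A, so m_A = 702.1/0.7633 = 919.8 kg/h.
F12 = (1−0.695)×919.8 + 1165.2 = 1445.7 kg/h.
Purge F11 = 0.224×1445.7 = 323.84 kg/h.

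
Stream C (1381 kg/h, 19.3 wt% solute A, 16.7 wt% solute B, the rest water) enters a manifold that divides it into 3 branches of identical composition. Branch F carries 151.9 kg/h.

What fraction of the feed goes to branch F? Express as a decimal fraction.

Fraction to F = 151.9/1381 = 0.1100.

0.110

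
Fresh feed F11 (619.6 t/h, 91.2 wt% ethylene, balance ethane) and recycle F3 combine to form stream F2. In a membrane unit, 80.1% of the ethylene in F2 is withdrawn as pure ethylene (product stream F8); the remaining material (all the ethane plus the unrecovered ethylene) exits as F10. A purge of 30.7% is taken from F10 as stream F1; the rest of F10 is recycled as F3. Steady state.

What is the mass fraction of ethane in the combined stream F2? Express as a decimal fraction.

ethane enters only via F11 and leaves only via the purge: 619.6×0.088 = 0.307×(ethane in F10), and the membrane unit passes all ethane, so ethane in F2 = ethane in F10 = 177.61 t/h.
ethylene in F2: m_A = 619.6×0.912 + (1−0.307)·(1−0.801)·m_A, so m_A = 565.08/0.8621 = 655.47 t/h.
F2 = 655.47 + 177.61 = 833.07 t/h.
ethane fraction in F2 = 177.61/833.07 = 0.213.

0.213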